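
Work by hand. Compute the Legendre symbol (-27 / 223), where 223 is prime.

Euler's criterion: (-27/223) ≡ 196^111 (mod 223).
196^2 ≡ 60 (mod 223)
196^4 ≡ 32 (mod 223)
196^8 ≡ 132 (mod 223)
196^16 ≡ 30 (mod 223)
196^32 ≡ 8 (mod 223)
196^64 ≡ 64 (mod 223)
196^111 = 196^(64+32+8+4+2+1) ≡ 1 (mod 223).
Result is 1, so (-27/223) = 1.

1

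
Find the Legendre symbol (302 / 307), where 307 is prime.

Pull out 2: since 307 ≡ 3 (mod 8), (2/307) = -1.
Reciprocity: 151 ≡ 3 and 307 ≡ 3 (mod 4), so (151/307) = −(307/151).
Reduce top mod 151: now compute (5/151).
Reciprocity: 5 ≡ 1 and 151 ≡ 3 (mod 4), so (5/151) = +(151/5).
Reduce top mod 5: now compute (1/5).
Reached (1/5) = 1. Collecting the sign flips along the way, the symbol is +1.

1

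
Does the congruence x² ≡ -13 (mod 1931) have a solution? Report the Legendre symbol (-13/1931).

First reduce: -13 ≡ 1918 (mod 1931).
Pull out 2: since 1931 ≡ 3 (mod 8), (2/1931) = -1.
Reciprocity: 959 ≡ 3 and 1931 ≡ 3 (mod 4), so (959/1931) = −(1931/959).
Reduce top mod 959: now compute (13/959).
Reciprocity: 13 ≡ 1 and 959 ≡ 3 (mod 4), so (13/959) = +(959/13).
Reduce top mod 13: now compute (10/13).
Pull out 2: since 13 ≡ 5 (mod 8), (2/13) = -1.
Reciprocity: 5 ≡ 1 and 13 ≡ 1 (mod 4), so (5/13) = +(13/5).
Reduce top mod 5: now compute (3/5).
Reciprocity: 3 ≡ 3 and 5 ≡ 1 (mod 4), so (3/5) = +(5/3).
Reduce top mod 3: now compute (2/3).
Pull out 2: since 3 ≡ 3 (mod 8), (2/3) = -1.
Reached (1/3) = 1. Collecting the sign flips along the way, the symbol is +1.

1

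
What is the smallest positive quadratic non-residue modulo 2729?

(2/2729) = +1, so 2 is a residue.
(3/2729) = −1, so 3 is the smallest positive non-residue mod 2729.

3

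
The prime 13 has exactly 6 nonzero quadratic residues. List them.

Square k = 1,…,6 (k and 13−k give the same square):
1²=1, 2²=4, 3²=9, 4²≡3, 5²≡12, 6²≡10 (mod 13).
So the quadratic residues mod 13 are {1, 3, 4, 9, 10, 12}.

1, 3, 4, 9, 10, 12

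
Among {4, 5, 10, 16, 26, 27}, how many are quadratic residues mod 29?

(4/29) = +1 → QR.
(5/29) = +1 → QR.
(10/29) = -1 → non-residue.
(16/29) = +1 → QR.
(26/29) = -1 → non-residue.
(27/29) = -1 → non-residue.
Total quadratic residues among the 6: 3.

3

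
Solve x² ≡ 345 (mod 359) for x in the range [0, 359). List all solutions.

143, 216

Since 359 ≡ 3 (mod 4), a square root of 345 is 345^((359+1)/4) = 345^90 mod 359.
Repeated squaring: 345^2≡196, 345^4≡3, 345^8≡9, 345^16≡81, 345^32≡99, 345^64≡108 (mod 359).
345^90 = 345^(64+16+8+2) ≡ 216 (mod 359).
Check: 216² = 46656 ≡ 345 (mod 359). The two roots are 143 and 216.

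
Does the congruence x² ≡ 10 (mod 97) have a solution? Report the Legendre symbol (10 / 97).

-1

Euler's criterion: (10/97) ≡ 10^48 (mod 97).
10^2 ≡ 3 (mod 97)
10^4 ≡ 9 (mod 97)
10^8 ≡ 81 (mod 97)
10^16 ≡ 62 (mod 97)
10^32 ≡ 61 (mod 97)
10^48 = 10^(32+16) ≡ 96 (mod 97).
Result is 96 ≡ −1, so (10/97) = −1.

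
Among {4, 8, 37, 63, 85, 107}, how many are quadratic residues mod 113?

4

(4/113) = +1 → QR.
(8/113) = +1 → QR.
(37/113) = -1 → non-residue.
(63/113) = +1 → QR.
(85/113) = +1 → QR.
(107/113) = -1 → non-residue.
Total quadratic residues among the 6: 4.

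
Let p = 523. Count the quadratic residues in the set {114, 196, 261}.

(114/523) = +1 → QR.
(196/523) = +1 → QR.
(261/523) = +1 → QR.
Total quadratic residues among the 3: 3.

3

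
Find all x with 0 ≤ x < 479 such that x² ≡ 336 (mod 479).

Since 479 ≡ 3 (mod 4), a square root of 336 is 336^((479+1)/4) = 336^120 mod 479.
Repeated squaring: 336^2≡331, 336^4≡349, 336^8≡135, 336^16≡23, 336^32≡50, 336^64≡105 (mod 479).
336^120 = 336^(64+32+16+8) ≡ 401 (mod 479).
Check: 401² = 160801 ≡ 336 (mod 479). The two roots are 78 and 401.

78, 401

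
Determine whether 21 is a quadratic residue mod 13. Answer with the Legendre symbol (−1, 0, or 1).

-1

Euler's criterion: (21/13) ≡ 8^6 (mod 13).
8^2 ≡ 12 (mod 13)
8^4 ≡ 1 (mod 13)
8^6 = 8^(4+2) ≡ 12 (mod 13).
Result is 12 ≡ −1, so (21/13) = −1.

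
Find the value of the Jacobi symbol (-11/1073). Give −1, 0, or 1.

-1

First reduce: -11 ≡ 1062 (mod 1073).
Pull out 2: since 1073 ≡ 1 (mod 8), (2/1073) = +1.
Reciprocity: 531 ≡ 3 and 1073 ≡ 1 (mod 4), so (531/1073) = +(1073/531).
Reduce top mod 531: now compute (11/531).
Reciprocity: 11 ≡ 3 and 531 ≡ 3 (mod 4), so (11/531) = −(531/11).
Reduce top mod 11: now compute (3/11).
Reciprocity: 3 ≡ 3 and 11 ≡ 3 (mod 4), so (3/11) = −(11/3).
Reduce top mod 3: now compute (2/3).
Pull out 2: since 3 ≡ 3 (mod 8), (2/3) = -1.
Reached (1/3) = 1. Collecting the sign flips along the way, the symbol is -1.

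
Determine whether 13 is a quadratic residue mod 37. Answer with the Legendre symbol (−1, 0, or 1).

Reciprocity: 13 ≡ 1 and 37 ≡ 1 (mod 4), so (13/37) = +(37/13).
Reduce top mod 13: now compute (11/13).
Reciprocity: 11 ≡ 3 and 13 ≡ 1 (mod 4), so (11/13) = +(13/11).
Reduce top mod 11: now compute (2/11).
Pull out 2: since 11 ≡ 3 (mod 8), (2/11) = -1.
Reached (1/11) = 1. Collecting the sign flips along the way, the symbol is -1.

-1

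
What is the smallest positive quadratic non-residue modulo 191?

7

(2/191) = +1, so 2 is a residue.
(3/191) = +1, so 3 is a residue.
(4/191) = +1, so 4 is a residue.
(5/191) = +1, so 5 is a residue.
(6/191) = +1, so 6 is a residue.
(7/191) = −1, so 7 is the smallest positive non-residue mod 191.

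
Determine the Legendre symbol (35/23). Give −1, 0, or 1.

1

First reduce: 35 ≡ 12 (mod 23).
Pull out 2^2: since 23 ≡ 7 (mod 8), (2/23) = +1, so (2/23)^2 = +1.
Reciprocity: 3 ≡ 3 and 23 ≡ 3 (mod 4), so (3/23) = −(23/3).
Reduce top mod 3: now compute (2/3).
Pull out 2: since 3 ≡ 3 (mod 8), (2/3) = -1.
Reached (1/3) = 1. Collecting the sign flips along the way, the symbol is +1.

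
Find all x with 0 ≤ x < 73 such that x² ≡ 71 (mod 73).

12, 61

73 ≡ 1 (mod 4), so we find a root by search.
Trying successive values, 12² = 144 ≡ 71 (mod 73). The other root is 73 − 12 = 61.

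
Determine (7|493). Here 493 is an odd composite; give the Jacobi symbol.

-1

Reciprocity: 7 ≡ 3 and 493 ≡ 1 (mod 4), so (7/493) = +(493/7).
Reduce top mod 7: now compute (3/7).
Reciprocity: 3 ≡ 3 and 7 ≡ 3 (mod 4), so (3/7) = −(7/3).
Reduce top mod 3: now compute (1/3).
Reached (1/3) = 1. Collecting the sign flips along the way, the symbol is -1.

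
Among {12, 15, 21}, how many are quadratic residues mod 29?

0

(12/29) = -1 → non-residue.
(15/29) = -1 → non-residue.
(21/29) = -1 → non-residue.
Total quadratic residues among the 3: 0.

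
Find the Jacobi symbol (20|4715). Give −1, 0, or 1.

Pull out 2^2: since 4715 ≡ 3 (mod 8), (2/4715) = -1, so (2/4715)^2 = +1.
Reciprocity: 5 ≡ 1 and 4715 ≡ 3 (mod 4), so (5/4715) = +(4715/5).
Reduce top mod 5: now compute (0/5).
Top reduces to 0: gcd > 1, so the symbol is 0.

0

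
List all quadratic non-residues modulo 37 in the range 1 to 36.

2, 5, 6, 8, 13, 14, 15, 17, 18, 19, 20, 22, 23, 24, 29, 31, 32, 35

Square k = 1,…,18 (k and 37−k give the same square):
1²=1, 2²=4, 3²=9, 4²=16, 5²=25, 6²=36, 7²≡12, 8²≡27, 9²≡7, 10²≡26, 11²≡10, 12²≡33, 13²≡21, 14²≡11, 15²≡3, 16²≡34, 17²≡30, 18²≡28 (mod 37).
The residues are {1, 3, 4, 7, 9, 10, 11, 12, 16, 21, 25, 26, 27, 28, 30, 33, 34, 36}; the non-residues are the remaining 18 nonzero classes.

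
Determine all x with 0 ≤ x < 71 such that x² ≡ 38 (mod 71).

Since 71 ≡ 3 (mod 4), a square root of 38 is 38^((71+1)/4) = 38^18 mod 71.
Repeated squaring: 38^2≡24, 38^4≡8, 38^8≡64, 38^16≡49 (mod 71).
38^18 = 38^(16+2) ≡ 40 (mod 71).
Check: 40² = 1600 ≡ 38 (mod 71). The two roots are 31 and 40.

31, 40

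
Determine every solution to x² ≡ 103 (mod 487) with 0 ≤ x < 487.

Since 487 ≡ 3 (mod 4), a square root of 103 is 103^((487+1)/4) = 103^122 mod 487.
Repeated squaring: 103^2≡382, 103^4≡311, 103^8≡295, 103^16≡339, 103^32≡476, 103^64≡121 (mod 487).
103^122 = 103^(64+32+16+8+2) ≡ 55 (mod 487).
Check: 55² = 3025 ≡ 103 (mod 487). The two roots are 55 and 432.

55, 432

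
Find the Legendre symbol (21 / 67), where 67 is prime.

Reciprocity: 21 ≡ 1 and 67 ≡ 3 (mod 4), so (21/67) = +(67/21).
Reduce top mod 21: now compute (4/21).
Pull out 2^2: since 21 ≡ 5 (mod 8), (2/21) = -1, so (2/21)^2 = +1.
Reached (1/21) = 1. Collecting the sign flips along the way, the symbol is +1.

1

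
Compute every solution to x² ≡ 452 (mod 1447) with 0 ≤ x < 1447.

Since 1447 ≡ 3 (mod 4), a square root of 452 is 452^((1447+1)/4) = 452^362 mod 1447.
Repeated squaring: 452^2≡277, 452^4≡38, 452^8≡1444, 452^16≡9, 452^32≡81, 452^64≡773, 452^128≡1365, 452^256≡936 (mod 1447).
452^362 = 452^(256+64+32+8+2) ≡ 733 (mod 1447).
Check: 733² = 537289 ≡ 452 (mod 1447). The two roots are 714 and 733.

714, 733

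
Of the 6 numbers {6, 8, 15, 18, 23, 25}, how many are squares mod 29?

(6/29) = +1 → QR.
(8/29) = -1 → non-residue.
(15/29) = -1 → non-residue.
(18/29) = -1 → non-residue.
(23/29) = +1 → QR.
(25/29) = +1 → QR.
Total quadratic residues among the 6: 3.

3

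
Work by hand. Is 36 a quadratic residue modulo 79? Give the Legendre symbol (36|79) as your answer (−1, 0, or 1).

1

Euler's criterion: (36/79) ≡ 36^39 (mod 79).
36^2 ≡ 32 (mod 79)
36^4 ≡ 76 (mod 79)
36^8 ≡ 9 (mod 79)
36^16 ≡ 2 (mod 79)
36^32 ≡ 4 (mod 79)
36^39 = 36^(32+4+2+1) ≡ 1 (mod 79).
Result is 1, so (36/79) = 1.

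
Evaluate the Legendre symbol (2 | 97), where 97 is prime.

1

Pull out 2: since 97 ≡ 1 (mod 8), (2/97) = +1.
Reached (1/97) = 1. Collecting the sign flips along the way, the symbol is +1.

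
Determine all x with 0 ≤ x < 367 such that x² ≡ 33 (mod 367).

Since 367 ≡ 3 (mod 4), a square root of 33 is 33^((367+1)/4) = 33^92 mod 367.
Repeated squaring: 33^2≡355, 33^4≡144, 33^8≡184, 33^16≡92, 33^32≡23, 33^64≡162 (mod 367).
33^92 = 33^(64+16+8+4) ≡ 347 (mod 367).
Check: 347² = 120409 ≡ 33 (mod 367). The two roots are 20 and 347.

20, 347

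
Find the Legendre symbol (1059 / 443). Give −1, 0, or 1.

-1

Euler's criterion: (1059/443) ≡ 173^221 (mod 443).
173^2 ≡ 248 (mod 443)
173^4 ≡ 370 (mod 443)
173^8 ≡ 13 (mod 443)
173^16 ≡ 169 (mod 443)
173^32 ≡ 209 (mod 443)
173^64 ≡ 267 (mod 443)
173^128 ≡ 409 (mod 443)
173^221 = 173^(128+64+16+8+4+1) ≡ 442 (mod 443).
Result is 442 ≡ −1, so (1059/443) = −1.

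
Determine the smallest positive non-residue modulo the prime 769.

(2/769) = +1, so 2 is a residue.
(3/769) = +1, so 3 is a residue.
(4/769) = +1, so 4 is a residue.
(5/769) = +1, so 5 is a residue.
(6/769) = +1, so 6 is a residue.
(7/769) = −1, so 7 is the smallest positive non-residue mod 769.

7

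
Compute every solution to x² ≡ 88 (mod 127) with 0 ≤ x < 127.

56, 71

Since 127 ≡ 3 (mod 4), a square root of 88 is 88^((127+1)/4) = 88^32 mod 127.
Repeated squaring: 88^2≡124, 88^4≡9, 88^8≡81, 88^16≡84, 88^32≡71 (mod 127).
88^32 = 88^(32) ≡ 71 (mod 127).
Check: 71² = 5041 ≡ 88 (mod 127). The two roots are 56 and 71.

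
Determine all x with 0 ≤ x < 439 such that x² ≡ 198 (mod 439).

90, 349

Since 439 ≡ 3 (mod 4), a square root of 198 is 198^((439+1)/4) = 198^110 mod 439.
Repeated squaring: 198^2≡133, 198^4≡129, 198^8≡398, 198^16≡364, 198^32≡357, 198^64≡139 (mod 439).
198^110 = 198^(64+32+8+4+2) ≡ 90 (mod 439).
Check: 90² = 8100 ≡ 198 (mod 439). The two roots are 90 and 349.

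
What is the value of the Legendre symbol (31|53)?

-1

Euler's criterion: (31/53) ≡ 31^26 (mod 53).
31^2 ≡ 7 (mod 53)
31^4 ≡ 49 (mod 53)
31^8 ≡ 16 (mod 53)
31^16 ≡ 44 (mod 53)
31^26 = 31^(16+8+2) ≡ 52 (mod 53).
Result is 52 ≡ −1, so (31/53) = −1.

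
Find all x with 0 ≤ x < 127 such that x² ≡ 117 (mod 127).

25, 102

Since 127 ≡ 3 (mod 4), a square root of 117 is 117^((127+1)/4) = 117^32 mod 127.
Repeated squaring: 117^2≡100, 117^4≡94, 117^8≡73, 117^16≡122, 117^32≡25 (mod 127).
117^32 = 117^(32) ≡ 25 (mod 127).
Check: 25² = 625 ≡ 117 (mod 127). The two roots are 25 and 102.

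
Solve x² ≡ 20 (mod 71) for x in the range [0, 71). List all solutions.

Since 71 ≡ 3 (mod 4), a square root of 20 is 20^((71+1)/4) = 20^18 mod 71.
Repeated squaring: 20^2≡45, 20^4≡37, 20^8≡20, 20^16≡45 (mod 71).
20^18 = 20^(16+2) ≡ 37 (mod 71).
Check: 37² = 1369 ≡ 20 (mod 71). The two roots are 34 and 37.

34, 37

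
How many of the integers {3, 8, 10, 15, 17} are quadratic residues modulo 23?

(3/23) = +1 → QR.
(8/23) = +1 → QR.
(10/23) = -1 → non-residue.
(15/23) = -1 → non-residue.
(17/23) = -1 → non-residue.
Total quadratic residues among the 5: 2.

2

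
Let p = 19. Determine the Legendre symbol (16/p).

Pull out 2^4: since 19 ≡ 3 (mod 8), (2/19) = -1, so (2/19)^4 = +1.
Reached (1/19) = 1. Collecting the sign flips along the way, the symbol is +1.

1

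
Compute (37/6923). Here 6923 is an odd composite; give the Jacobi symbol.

Reciprocity: 37 ≡ 1 and 6923 ≡ 3 (mod 4), so (37/6923) = +(6923/37).
Reduce top mod 37: now compute (4/37).
Pull out 2^2: since 37 ≡ 5 (mod 8), (2/37) = -1, so (2/37)^2 = +1.
Reached (1/37) = 1. Collecting the sign flips along the way, the symbol is +1.

1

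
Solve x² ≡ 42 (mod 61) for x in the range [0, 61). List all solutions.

15, 46

61 ≡ 1 (mod 4), so we find a root by search.
Trying successive values, 15² = 225 ≡ 42 (mod 61). The other root is 61 − 15 = 46.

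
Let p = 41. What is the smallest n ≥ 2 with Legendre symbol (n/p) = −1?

(2/41) = +1, so 2 is a residue.
(3/41) = −1, so 3 is the smallest positive non-residue mod 41.

3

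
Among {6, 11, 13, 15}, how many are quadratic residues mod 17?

2

(6/17) = -1 → non-residue.
(11/17) = -1 → non-residue.
(13/17) = +1 → QR.
(15/17) = +1 → QR.
Total quadratic residues among the 4: 2.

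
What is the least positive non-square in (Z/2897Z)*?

(2/2897) = +1, so 2 is a residue.
(3/2897) = −1, so 3 is the smallest positive non-residue mod 2897.

3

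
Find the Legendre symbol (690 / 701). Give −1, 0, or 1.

-1

Pull out 2: since 701 ≡ 5 (mod 8), (2/701) = -1.
Reciprocity: 345 ≡ 1 and 701 ≡ 1 (mod 4), so (345/701) = +(701/345).
Reduce top mod 345: now compute (11/345).
Reciprocity: 11 ≡ 3 and 345 ≡ 1 (mod 4), so (11/345) = +(345/11).
Reduce top mod 11: now compute (4/11).
Pull out 2^2: since 11 ≡ 3 (mod 8), (2/11) = -1, so (2/11)^2 = +1.
Reached (1/11) = 1. Collecting the sign flips along the way, the symbol is -1.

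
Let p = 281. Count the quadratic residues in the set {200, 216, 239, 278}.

(200/281) = +1 → QR.
(216/281) = -1 → non-residue.
(239/281) = -1 → non-residue.
(278/281) = -1 → non-residue.
Total quadratic residues among the 4: 1.

1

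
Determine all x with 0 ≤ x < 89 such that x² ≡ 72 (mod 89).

89 ≡ 1 (mod 4), so we find a root by search.
Trying successive values, 28² = 784 ≡ 72 (mod 89). The other root is 89 − 28 = 61.

28, 61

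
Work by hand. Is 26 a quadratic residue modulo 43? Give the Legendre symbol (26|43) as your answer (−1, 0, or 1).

Pull out 2: since 43 ≡ 3 (mod 8), (2/43) = -1.
Reciprocity: 13 ≡ 1 and 43 ≡ 3 (mod 4), so (13/43) = +(43/13).
Reduce top mod 13: now compute (4/13).
Pull out 2^2: since 13 ≡ 5 (mod 8), (2/13) = -1, so (2/13)^2 = +1.
Reached (1/13) = 1. Collecting the sign flips along the way, the symbol is -1.

-1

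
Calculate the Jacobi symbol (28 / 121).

Pull out 2^2: since 121 ≡ 1 (mod 8), (2/121) = +1, so (2/121)^2 = +1.
Reciprocity: 7 ≡ 3 and 121 ≡ 1 (mod 4), so (7/121) = +(121/7).
Reduce top mod 7: now compute (2/7).
Pull out 2: since 7 ≡ 7 (mod 8), (2/7) = +1.
Reached (1/7) = 1. Collecting the sign flips along the way, the symbol is +1.

1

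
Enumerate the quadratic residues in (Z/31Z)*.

1,2,4,5,7,8,9,10,14,16,18,19,20,25,28

Square k = 1,…,15 (k and 31−k give the same square):
1²=1, 2²=4, 3²=9, 4²=16, 5²=25, 6²≡5, 7²≡18, 8²≡2, 9²≡19, 10²≡7, 11²≡28, 12²≡20, 13²≡14, 14²≡10, 15²≡8 (mod 31).
So the quadratic residues mod 31 are {1, 2, 4, 5, 7, 8, 9, 10, 14, 16, 18, 19, 20, 25, 28}.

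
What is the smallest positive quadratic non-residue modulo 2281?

7

(2/2281) = +1, so 2 is a residue.
(3/2281) = +1, so 3 is a residue.
(4/2281) = +1, so 4 is a residue.
(5/2281) = +1, so 5 is a residue.
(6/2281) = +1, so 6 is a residue.
(7/2281) = −1, so 7 is the smallest positive non-residue mod 2281.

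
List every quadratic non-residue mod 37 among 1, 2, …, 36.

2 5 6 8 13 14 15 17 18 19 20 22 23 24 29 31 32 35

Square k = 1,…,18 (k and 37−k give the same square):
1²=1, 2²=4, 3²=9, 4²=16, 5²=25, 6²=36, 7²≡12, 8²≡27, 9²≡7, 10²≡26, 11²≡10, 12²≡33, 13²≡21, 14²≡11, 15²≡3, 16²≡34, 17²≡30, 18²≡28 (mod 37).
The residues are {1, 3, 4, 7, 9, 10, 11, 12, 16, 21, 25, 26, 27, 28, 30, 33, 34, 36}; the non-residues are the remaining 18 nonzero classes.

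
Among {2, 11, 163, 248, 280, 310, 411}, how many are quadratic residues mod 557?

(2/557) = -1 → non-residue.
(11/557) = -1 → non-residue.
(163/557) = -1 → non-residue.
(248/557) = +1 → QR.
(280/557) = +1 → QR.
(310/557) = -1 → non-residue.
(411/557) = -1 → non-residue.
Total quadratic residues among the 7: 2.

2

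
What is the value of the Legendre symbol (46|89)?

-1

Euler's criterion: (46/89) ≡ 46^44 (mod 89).
46^2 ≡ 69 (mod 89)
46^4 ≡ 44 (mod 89)
46^8 ≡ 67 (mod 89)
46^16 ≡ 39 (mod 89)
46^32 ≡ 8 (mod 89)
46^44 = 46^(32+8+4) ≡ 88 (mod 89).
Result is 88 ≡ −1, so (46/89) = −1.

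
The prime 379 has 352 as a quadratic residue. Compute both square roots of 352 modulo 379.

Since 379 ≡ 3 (mod 4), a square root of 352 is 352^((379+1)/4) = 352^95 mod 379.
Repeated squaring: 352^2≡350, 352^4≡83, 352^8≡67, 352^16≡320, 352^32≡70, 352^64≡352 (mod 379).
352^95 = 352^(64+16+8+4+2+1) ≡ 70 (mod 379).
Check: 70² = 4900 ≡ 352 (mod 379). The two roots are 70 and 309.

70, 309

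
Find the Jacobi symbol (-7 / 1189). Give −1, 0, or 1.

First reduce: -7 ≡ 1182 (mod 1189).
Pull out 2: since 1189 ≡ 5 (mod 8), (2/1189) = -1.
Reciprocity: 591 ≡ 3 and 1189 ≡ 1 (mod 4), so (591/1189) = +(1189/591).
Reduce top mod 591: now compute (7/591).
Reciprocity: 7 ≡ 3 and 591 ≡ 3 (mod 4), so (7/591) = −(591/7).
Reduce top mod 7: now compute (3/7).
Reciprocity: 3 ≡ 3 and 7 ≡ 3 (mod 4), so (3/7) = −(7/3).
Reduce top mod 3: now compute (1/3).
Reached (1/3) = 1. Collecting the sign flips along the way, the symbol is -1.

-1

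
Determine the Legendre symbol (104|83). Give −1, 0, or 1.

1

First reduce: 104 ≡ 21 (mod 83).
Reciprocity: 21 ≡ 1 and 83 ≡ 3 (mod 4), so (21/83) = +(83/21).
Reduce top mod 21: now compute (20/21).
Pull out 2^2: since 21 ≡ 5 (mod 8), (2/21) = -1, so (2/21)^2 = +1.
Reciprocity: 5 ≡ 1 and 21 ≡ 1 (mod 4), so (5/21) = +(21/5).
Reduce top mod 5: now compute (1/5).
Reached (1/5) = 1. Collecting the sign flips along the way, the symbol is +1.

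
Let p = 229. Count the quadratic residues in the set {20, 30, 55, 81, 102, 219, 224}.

(20/229) = +1 → QR.
(30/229) = -1 → non-residue.
(55/229) = +1 → QR.
(81/229) = +1 → QR.
(102/229) = -1 → non-residue.
(219/229) = -1 → non-residue.
(224/229) = +1 → QR.
Total quadratic residues among the 7: 4.

4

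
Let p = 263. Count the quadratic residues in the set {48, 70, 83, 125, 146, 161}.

(48/263) = +1 → QR.
(70/263) = +1 → QR.
(83/263) = +1 → QR.
(125/263) = -1 → non-residue.
(146/263) = -1 → non-residue.
(161/263) = -1 → non-residue.
Total quadratic residues among the 6: 3.

3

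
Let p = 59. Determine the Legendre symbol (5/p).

Euler's criterion: (5/59) ≡ 5^29 (mod 59).
5^2 ≡ 25 (mod 59)
5^4 ≡ 35 (mod 59)
5^8 ≡ 45 (mod 59)
5^16 ≡ 19 (mod 59)
5^29 = 5^(16+8+4+1) ≡ 1 (mod 59).
Result is 1, so (5/59) = 1.

1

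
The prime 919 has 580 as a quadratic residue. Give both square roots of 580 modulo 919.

Since 919 ≡ 3 (mod 4), a square root of 580 is 580^((919+1)/4) = 580^230 mod 919.
Repeated squaring: 580^2≡46, 580^4≡278, 580^8≡88, 580^16≡392, 580^32≡191, 580^64≡640, 580^128≡645 (mod 919).
580^230 = 580^(128+64+32+4+2) ≡ 298 (mod 919).
Check: 298² = 88804 ≡ 580 (mod 919). The two roots are 298 and 621.

298, 621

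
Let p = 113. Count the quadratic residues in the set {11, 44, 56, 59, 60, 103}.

4

(11/113) = +1 → QR.
(44/113) = +1 → QR.
(56/113) = +1 → QR.
(59/113) = -1 → non-residue.
(60/113) = +1 → QR.
(103/113) = -1 → non-residue.
Total quadratic residues among the 6: 4.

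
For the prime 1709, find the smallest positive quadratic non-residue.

2

(2/1709) = −1, so 2 is the smallest positive non-residue mod 1709.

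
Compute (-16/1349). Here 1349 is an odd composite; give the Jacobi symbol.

1

First reduce: -16 ≡ 1333 (mod 1349).
Reciprocity: 1333 ≡ 1 and 1349 ≡ 1 (mod 4), so (1333/1349) = +(1349/1333).
Reduce top mod 1333: now compute (16/1333).
Pull out 2^4: since 1333 ≡ 5 (mod 8), (2/1333) = -1, so (2/1333)^4 = +1.
Reached (1/1333) = 1. Collecting the sign flips along the way, the symbol is +1.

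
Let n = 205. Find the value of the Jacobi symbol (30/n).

0

Pull out 2: since 205 ≡ 5 (mod 8), (2/205) = -1.
Reciprocity: 15 ≡ 3 and 205 ≡ 1 (mod 4), so (15/205) = +(205/15).
Reduce top mod 15: now compute (10/15).
Pull out 2: since 15 ≡ 7 (mod 8), (2/15) = +1.
Reciprocity: 5 ≡ 1 and 15 ≡ 3 (mod 4), so (5/15) = +(15/5).
Reduce top mod 5: now compute (0/5).
Top reduces to 0: gcd > 1, so the symbol is 0.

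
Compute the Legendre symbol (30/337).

Euler's criterion: (30/337) ≡ 30^168 (mod 337).
30^2 ≡ 226 (mod 337)
30^4 ≡ 189 (mod 337)
30^8 ≡ 336 (mod 337)
30^16 ≡ 1 (mod 337)
30^32 ≡ 1 (mod 337)
30^64 ≡ 1 (mod 337)
30^128 ≡ 1 (mod 337)
30^168 = 30^(128+32+8) ≡ 336 (mod 337).
Result is 336 ≡ −1, so (30/337) = −1.

-1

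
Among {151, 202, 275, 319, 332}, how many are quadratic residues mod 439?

3

(151/439) = -1 → non-residue.
(202/439) = -1 → non-residue.
(275/439) = +1 → QR.
(319/439) = +1 → QR.
(332/439) = +1 → QR.
Total quadratic residues among the 5: 3.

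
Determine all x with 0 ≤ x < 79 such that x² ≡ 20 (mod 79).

39, 40

Since 79 ≡ 3 (mod 4), a square root of 20 is 20^((79+1)/4) = 20^20 mod 79.
Repeated squaring: 20^2≡5, 20^4≡25, 20^8≡72, 20^16≡49 (mod 79).
20^20 = 20^(16+4) ≡ 40 (mod 79).
Check: 40² = 1600 ≡ 20 (mod 79). The two roots are 39 and 40.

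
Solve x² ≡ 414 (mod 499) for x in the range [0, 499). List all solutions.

188, 311

Since 499 ≡ 3 (mod 4), a square root of 414 is 414^((499+1)/4) = 414^125 mod 499.
Repeated squaring: 414^2≡239, 414^4≡235, 414^8≡335, 414^16≡449, 414^32≡5, 414^64≡25 (mod 499).
414^125 = 414^(64+32+16+8+4+1) ≡ 188 (mod 499).
Check: 188² = 35344 ≡ 414 (mod 499). The two roots are 188 and 311.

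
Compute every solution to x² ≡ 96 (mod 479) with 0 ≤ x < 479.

Since 479 ≡ 3 (mod 4), a square root of 96 is 96^((479+1)/4) = 96^120 mod 479.
Repeated squaring: 96^2≡115, 96^4≡292, 96^8≡2, 96^16≡4, 96^32≡16, 96^64≡256 (mod 479).
96^120 = 96^(64+32+16+8) ≡ 196 (mod 479).
Check: 196² = 38416 ≡ 96 (mod 479). The two roots are 196 and 283.

196, 283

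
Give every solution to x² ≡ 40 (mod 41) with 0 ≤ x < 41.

9, 32

41 ≡ 1 (mod 4), so we find a root by search.
Trying successive values, 9² = 81 ≡ 40 (mod 41). The other root is 41 − 9 = 32.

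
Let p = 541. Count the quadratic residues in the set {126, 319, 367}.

(126/541) = -1 → non-residue.
(319/541) = +1 → QR.
(367/541) = +1 → QR.
Total quadratic residues among the 3: 2.

2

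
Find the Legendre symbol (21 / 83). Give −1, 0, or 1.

1

Reciprocity: 21 ≡ 1 and 83 ≡ 3 (mod 4), so (21/83) = +(83/21).
Reduce top mod 21: now compute (20/21).
Pull out 2^2: since 21 ≡ 5 (mod 8), (2/21) = -1, so (2/21)^2 = +1.
Reciprocity: 5 ≡ 1 and 21 ≡ 1 (mod 4), so (5/21) = +(21/5).
Reduce top mod 5: now compute (1/5).
Reached (1/5) = 1. Collecting the sign flips along the way, the symbol is +1.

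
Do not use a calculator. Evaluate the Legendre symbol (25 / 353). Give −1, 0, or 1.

Reciprocity: 25 ≡ 1 and 353 ≡ 1 (mod 4), so (25/353) = +(353/25).
Reduce top mod 25: now compute (3/25).
Reciprocity: 3 ≡ 3 and 25 ≡ 1 (mod 4), so (3/25) = +(25/3).
Reduce top mod 3: now compute (1/3).
Reached (1/3) = 1. Collecting the sign flips along the way, the symbol is +1.

1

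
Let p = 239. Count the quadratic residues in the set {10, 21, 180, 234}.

2

(10/239) = +1 → QR.
(21/239) = -1 → non-residue.
(180/239) = +1 → QR.
(234/239) = -1 → non-residue.
Total quadratic residues among the 4: 2.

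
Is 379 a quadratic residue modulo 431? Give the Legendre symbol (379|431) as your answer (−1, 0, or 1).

1

Reciprocity: 379 ≡ 3 and 431 ≡ 3 (mod 4), so (379/431) = −(431/379).
Reduce top mod 379: now compute (52/379).
Pull out 2^2: since 379 ≡ 3 (mod 8), (2/379) = -1, so (2/379)^2 = +1.
Reciprocity: 13 ≡ 1 and 379 ≡ 3 (mod 4), so (13/379) = +(379/13).
Reduce top mod 13: now compute (2/13).
Pull out 2: since 13 ≡ 5 (mod 8), (2/13) = -1.
Reached (1/13) = 1. Collecting the sign flips along the way, the symbol is +1.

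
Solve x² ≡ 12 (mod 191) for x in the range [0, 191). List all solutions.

Since 191 ≡ 3 (mod 4), a square root of 12 is 12^((191+1)/4) = 12^48 mod 191.
Repeated squaring: 12^2≡144, 12^4≡108, 12^8≡13, 12^16≡169, 12^32≡102 (mod 191).
12^48 = 12^(32+16) ≡ 48 (mod 191).
Check: 48² = 2304 ≡ 12 (mod 191). The two roots are 48 and 143.

48, 143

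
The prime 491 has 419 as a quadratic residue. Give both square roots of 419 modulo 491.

Since 491 ≡ 3 (mod 4), a square root of 419 is 419^((491+1)/4) = 419^123 mod 491.
Repeated squaring: 419^2≡274, 419^4≡444, 419^8≡245, 419^16≡123, 419^32≡399, 419^64≡117 (mod 491).
419^123 = 419^(64+32+16+8+2+1) ≡ 418 (mod 491).
Check: 418² = 174724 ≡ 419 (mod 491). The two roots are 73 and 418.

73, 418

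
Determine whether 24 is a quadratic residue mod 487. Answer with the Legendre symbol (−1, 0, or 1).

Euler's criterion: (24/487) ≡ 24^243 (mod 487).
24^2 ≡ 89 (mod 487)
24^4 ≡ 129 (mod 487)
24^8 ≡ 83 (mod 487)
24^16 ≡ 71 (mod 487)
24^32 ≡ 171 (mod 487)
24^64 ≡ 21 (mod 487)
24^128 ≡ 441 (mod 487)
24^243 = 24^(128+64+32+16+2+1) ≡ 486 (mod 487).
Result is 486 ≡ −1, so (24/487) = −1.

-1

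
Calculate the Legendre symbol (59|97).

Euler's criterion: (59/97) ≡ 59^48 (mod 97).
59^2 ≡ 86 (mod 97)
59^4 ≡ 24 (mod 97)
59^8 ≡ 91 (mod 97)
59^16 ≡ 36 (mod 97)
59^32 ≡ 35 (mod 97)
59^48 = 59^(32+16) ≡ 96 (mod 97).
Result is 96 ≡ −1, so (59/97) = −1.

-1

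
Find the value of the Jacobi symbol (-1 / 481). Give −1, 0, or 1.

First reduce: -1 ≡ 480 (mod 481).
Pull out 2^5: since 481 ≡ 1 (mod 8), (2/481) = +1, so (2/481)^5 = +1.
Reciprocity: 15 ≡ 3 and 481 ≡ 1 (mod 4), so (15/481) = +(481/15).
Reduce top mod 15: now compute (1/15).
Reached (1/15) = 1. Collecting the sign flips along the way, the symbol is +1.

1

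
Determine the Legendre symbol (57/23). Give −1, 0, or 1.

First reduce: 57 ≡ 11 (mod 23).
Reciprocity: 11 ≡ 3 and 23 ≡ 3 (mod 4), so (11/23) = −(23/11).
Reduce top mod 11: now compute (1/11).
Reached (1/11) = 1. Collecting the sign flips along the way, the symbol is -1.

-1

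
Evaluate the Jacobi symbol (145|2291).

Reciprocity: 145 ≡ 1 and 2291 ≡ 3 (mod 4), so (145/2291) = +(2291/145).
Reduce top mod 145: now compute (116/145).
Pull out 2^2: since 145 ≡ 1 (mod 8), (2/145) = +1, so (2/145)^2 = +1.
Reciprocity: 29 ≡ 1 and 145 ≡ 1 (mod 4), so (29/145) = +(145/29).
Reduce top mod 29: now compute (0/29).
Top reduces to 0: gcd > 1, so the symbol is 0.

0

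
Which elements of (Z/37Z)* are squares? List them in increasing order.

1, 3, 4, 7, 9, 10, 11, 12, 16, 21, 25, 26, 27, 28, 30, 33, 34, 36

Square k = 1,…,18 (k and 37−k give the same square):
1²=1, 2²=4, 3²=9, 4²=16, 5²=25, 6²=36, 7²≡12, 8²≡27, 9²≡7, 10²≡26, 11²≡10, 12²≡33, 13²≡21, 14²≡11, 15²≡3, 16²≡34, 17²≡30, 18²≡28 (mod 37).
So the quadratic residues mod 37 are {1, 3, 4, 7, 9, 10, 11, 12, 16, 21, 25, 26, 27, 28, 30, 33, 34, 36}.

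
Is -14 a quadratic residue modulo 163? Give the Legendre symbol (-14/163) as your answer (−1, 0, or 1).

Euler's criterion: (-14/163) ≡ 149^81 (mod 163).
149^2 ≡ 33 (mod 163)
149^4 ≡ 111 (mod 163)
149^8 ≡ 96 (mod 163)
149^16 ≡ 88 (mod 163)
149^32 ≡ 83 (mod 163)
149^64 ≡ 43 (mod 163)
149^81 = 149^(64+16+1) ≡ 162 (mod 163).
Result is 162 ≡ −1, so (-14/163) = −1.

-1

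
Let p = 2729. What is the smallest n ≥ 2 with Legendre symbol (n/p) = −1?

3

(2/2729) = +1, so 2 is a residue.
(3/2729) = −1, so 3 is the smallest positive non-residue mod 2729.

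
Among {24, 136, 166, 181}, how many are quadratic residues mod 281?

(24/281) = -1 → non-residue.
(136/281) = +1 → QR.
(166/281) = -1 → non-residue.
(181/281) = +1 → QR.
Total quadratic residues among the 4: 2.

2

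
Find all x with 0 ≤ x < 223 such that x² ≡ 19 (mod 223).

58, 165

Since 223 ≡ 3 (mod 4), a square root of 19 is 19^((223+1)/4) = 19^56 mod 223.
Repeated squaring: 19^2≡138, 19^4≡89, 19^8≡116, 19^16≡76, 19^32≡201 (mod 223).
19^56 = 19^(32+16+8) ≡ 58 (mod 223).
Check: 58² = 3364 ≡ 19 (mod 223). The two roots are 58 and 165.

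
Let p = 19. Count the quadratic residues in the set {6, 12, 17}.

(6/19) = +1 → QR.
(12/19) = -1 → non-residue.
(17/19) = +1 → QR.
Total quadratic residues among the 3: 2.

2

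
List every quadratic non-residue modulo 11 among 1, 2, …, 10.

2, 6, 7, 8, 10

Square k = 1,…,5 (k and 11−k give the same square):
1²=1, 2²=4, 3²=9, 4²≡5, 5²≡3 (mod 11).
The residues are {1, 3, 4, 5, 9}; the non-residues are the remaining 5 nonzero classes.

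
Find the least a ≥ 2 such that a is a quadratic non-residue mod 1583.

5

(2/1583) = +1, so 2 is a residue.
(3/1583) = +1, so 3 is a residue.
(4/1583) = +1, so 4 is a residue.
(5/1583) = −1, so 5 is the smallest positive non-residue mod 1583.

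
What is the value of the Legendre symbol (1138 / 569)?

0

First reduce: 1138 ≡ 0 (mod 569).
Top reduces to 0: gcd > 1, so the symbol is 0.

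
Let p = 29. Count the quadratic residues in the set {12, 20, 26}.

1

(12/29) = -1 → non-residue.
(20/29) = +1 → QR.
(26/29) = -1 → non-residue.
Total quadratic residues among the 3: 1.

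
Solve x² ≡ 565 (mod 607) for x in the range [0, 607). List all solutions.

60, 547

Since 607 ≡ 3 (mod 4), a square root of 565 is 565^((607+1)/4) = 565^152 mod 607.
Repeated squaring: 565^2≡550, 565^4≡214, 565^8≡271, 565^16≡601, 565^32≡36, 565^64≡82, 565^128≡47 (mod 607).
565^152 = 565^(128+16+8) ≡ 60 (mod 607).
Check: 60² = 3600 ≡ 565 (mod 607). The two roots are 60 and 547.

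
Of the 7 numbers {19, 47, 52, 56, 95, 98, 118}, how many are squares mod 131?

(19/131) = -1 → non-residue.
(47/131) = -1 → non-residue.
(52/131) = +1 → QR.
(56/131) = -1 → non-residue.
(95/131) = -1 → non-residue.
(98/131) = -1 → non-residue.
(118/131) = -1 → non-residue.
Total quadratic residues among the 7: 1.

1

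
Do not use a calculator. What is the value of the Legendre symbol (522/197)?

-1

First reduce: 522 ≡ 128 (mod 197).
Pull out 2^7: since 197 ≡ 5 (mod 8), (2/197) = -1, so (2/197)^7 = -1.
Reached (1/197) = 1. Collecting the sign flips along the way, the symbol is -1.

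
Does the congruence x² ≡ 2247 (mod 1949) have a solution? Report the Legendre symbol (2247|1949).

1

First reduce: 2247 ≡ 298 (mod 1949).
Pull out 2: since 1949 ≡ 5 (mod 8), (2/1949) = -1.
Reciprocity: 149 ≡ 1 and 1949 ≡ 1 (mod 4), so (149/1949) = +(1949/149).
Reduce top mod 149: now compute (12/149).
Pull out 2^2: since 149 ≡ 5 (mod 8), (2/149) = -1, so (2/149)^2 = +1.
Reciprocity: 3 ≡ 3 and 149 ≡ 1 (mod 4), so (3/149) = +(149/3).
Reduce top mod 3: now compute (2/3).
Pull out 2: since 3 ≡ 3 (mod 8), (2/3) = -1.
Reached (1/3) = 1. Collecting the sign flips along the way, the symbol is +1.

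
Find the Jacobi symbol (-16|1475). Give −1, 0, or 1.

First reduce: -16 ≡ 1459 (mod 1475).
Reciprocity: 1459 ≡ 3 and 1475 ≡ 3 (mod 4), so (1459/1475) = −(1475/1459).
Reduce top mod 1459: now compute (16/1459).
Pull out 2^4: since 1459 ≡ 3 (mod 8), (2/1459) = -1, so (2/1459)^4 = +1.
Reached (1/1459) = 1. Collecting the sign flips along the way, the symbol is -1.

-1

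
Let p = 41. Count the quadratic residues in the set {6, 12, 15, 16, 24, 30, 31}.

2

(6/41) = -1 → non-residue.
(12/41) = -1 → non-residue.
(15/41) = -1 → non-residue.
(16/41) = +1 → QR.
(24/41) = -1 → non-residue.
(30/41) = -1 → non-residue.
(31/41) = +1 → QR.
Total quadratic residues among the 7: 2.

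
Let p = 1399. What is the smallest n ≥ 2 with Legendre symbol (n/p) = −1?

(2/1399) = +1, so 2 is a residue.
(3/1399) = −1, so 3 is the smallest positive non-residue mod 1399.

3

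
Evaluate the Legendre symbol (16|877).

Pull out 2^4: since 877 ≡ 5 (mod 8), (2/877) = -1, so (2/877)^4 = +1.
Reached (1/877) = 1. Collecting the sign flips along the way, the symbol is +1.

1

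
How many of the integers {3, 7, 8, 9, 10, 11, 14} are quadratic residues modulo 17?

2

(3/17) = -1 → non-residue.
(7/17) = -1 → non-residue.
(8/17) = +1 → QR.
(9/17) = +1 → QR.
(10/17) = -1 → non-residue.
(11/17) = -1 → non-residue.
(14/17) = -1 → non-residue.
Total quadratic residues among the 7: 2.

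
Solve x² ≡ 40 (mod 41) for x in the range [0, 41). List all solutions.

41 ≡ 1 (mod 4), so we find a root by search.
Trying successive values, 9² = 81 ≡ 40 (mod 41). The other root is 41 − 9 = 32.

9, 32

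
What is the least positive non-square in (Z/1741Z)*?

2

(2/1741) = −1, so 2 is the smallest positive non-residue mod 1741.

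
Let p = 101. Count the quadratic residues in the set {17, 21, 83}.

2

(17/101) = +1 → QR.
(21/101) = +1 → QR.
(83/101) = -1 → non-residue.
Total quadratic residues among the 3: 2.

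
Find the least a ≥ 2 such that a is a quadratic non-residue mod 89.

3

(2/89) = +1, so 2 is a residue.
(3/89) = −1, so 3 is the smallest positive non-residue mod 89.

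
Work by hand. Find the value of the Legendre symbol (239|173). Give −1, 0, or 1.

First reduce: 239 ≡ 66 (mod 173).
Pull out 2: since 173 ≡ 5 (mod 8), (2/173) = -1.
Reciprocity: 33 ≡ 1 and 173 ≡ 1 (mod 4), so (33/173) = +(173/33).
Reduce top mod 33: now compute (8/33).
Pull out 2^3: since 33 ≡ 1 (mod 8), (2/33) = +1, so (2/33)^3 = +1.
Reached (1/33) = 1. Collecting the sign flips along the way, the symbol is -1.

-1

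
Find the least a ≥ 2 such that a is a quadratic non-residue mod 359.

7

(2/359) = +1, so 2 is a residue.
(3/359) = +1, so 3 is a residue.
(4/359) = +1, so 4 is a residue.
(5/359) = +1, so 5 is a residue.
(6/359) = +1, so 6 is a residue.
(7/359) = −1, so 7 is the smallest positive non-residue mod 359.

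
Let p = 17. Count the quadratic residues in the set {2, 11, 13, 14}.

(2/17) = +1 → QR.
(11/17) = -1 → non-residue.
(13/17) = +1 → QR.
(14/17) = -1 → non-residue.
Total quadratic residues among the 4: 2.

2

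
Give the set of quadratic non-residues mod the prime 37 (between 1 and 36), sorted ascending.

2 5 6 8 13 14 15 17 18 19 20 22 23 24 29 31 32 35

Square k = 1,…,18 (k and 37−k give the same square):
1²=1, 2²=4, 3²=9, 4²=16, 5²=25, 6²=36, 7²≡12, 8²≡27, 9²≡7, 10²≡26, 11²≡10, 12²≡33, 13²≡21, 14²≡11, 15²≡3, 16²≡34, 17²≡30, 18²≡28 (mod 37).
The residues are {1, 3, 4, 7, 9, 10, 11, 12, 16, 21, 25, 26, 27, 28, 30, 33, 34, 36}; the non-residues are the remaining 18 nonzero classes.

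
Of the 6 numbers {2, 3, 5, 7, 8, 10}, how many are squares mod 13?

2

(2/13) = -1 → non-residue.
(3/13) = +1 → QR.
(5/13) = -1 → non-residue.
(7/13) = -1 → non-residue.
(8/13) = -1 → non-residue.
(10/13) = +1 → QR.
Total quadratic residues among the 6: 2.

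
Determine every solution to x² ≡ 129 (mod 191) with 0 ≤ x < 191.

79, 112

Since 191 ≡ 3 (mod 4), a square root of 129 is 129^((191+1)/4) = 129^48 mod 191.
Repeated squaring: 129^2≡24, 129^4≡3, 129^8≡9, 129^16≡81, 129^32≡67 (mod 191).
129^48 = 129^(32+16) ≡ 79 (mod 191).
Check: 79² = 6241 ≡ 129 (mod 191). The two roots are 79 and 112.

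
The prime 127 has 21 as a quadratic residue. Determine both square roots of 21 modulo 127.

Since 127 ≡ 3 (mod 4), a square root of 21 is 21^((127+1)/4) = 21^32 mod 127.
Repeated squaring: 21^2≡60, 21^4≡44, 21^8≡31, 21^16≡72, 21^32≡104 (mod 127).
21^32 = 21^(32) ≡ 104 (mod 127).
Check: 104² = 10816 ≡ 21 (mod 127). The two roots are 23 and 104.

23, 104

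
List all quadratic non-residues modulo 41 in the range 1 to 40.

Square k = 1,…,20 (k and 41−k give the same square):
1²=1, 2²=4, 3²=9, 4²=16, 5²=25, 6²=36, 7²≡8, 8²≡23, 9²≡40, 10²≡18, 11²≡39, 12²≡21, 13²≡5, 14²≡32, 15²≡20, 16²≡10, 17²≡2, 18²≡37, 19²≡33, 20²≡31 (mod 41).
The residues are {1, 2, 4, 5, 8, 9, 10, 16, 18, 20, 21, 23, 25, 31, 32, 33, 36, 37, 39, 40}; the non-residues are the remaining 20 nonzero classes.

3,6,7,11,12,13,14,15,17,19,22,24,26,27,28,29,30,34,35,38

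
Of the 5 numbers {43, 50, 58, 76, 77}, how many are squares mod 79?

2

(43/79) = -1 → non-residue.
(50/79) = +1 → QR.
(58/79) = -1 → non-residue.
(76/79) = +1 → QR.
(77/79) = -1 → non-residue.
Total quadratic residues among the 5: 2.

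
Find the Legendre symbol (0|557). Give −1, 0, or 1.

Top reduces to 0: gcd > 1, so the symbol is 0.

0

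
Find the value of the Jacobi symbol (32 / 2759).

Pull out 2^5: since 2759 ≡ 7 (mod 8), (2/2759) = +1, so (2/2759)^5 = +1.
Reached (1/2759) = 1. Collecting the sign flips along the way, the symbol is +1.

1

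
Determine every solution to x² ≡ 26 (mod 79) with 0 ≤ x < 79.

37, 42

Since 79 ≡ 3 (mod 4), a square root of 26 is 26^((79+1)/4) = 26^20 mod 79.
Repeated squaring: 26^2≡44, 26^4≡40, 26^8≡20, 26^16≡5 (mod 79).
26^20 = 26^(16+4) ≡ 42 (mod 79).
Check: 42² = 1764 ≡ 26 (mod 79). The two roots are 37 and 42.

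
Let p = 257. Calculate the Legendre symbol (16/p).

1

Euler's criterion: (16/257) ≡ 16^128 (mod 257).
16^2 ≡ 256 (mod 257)
16^4 ≡ 1 (mod 257)
16^8 ≡ 1 (mod 257)
16^16 ≡ 1 (mod 257)
16^32 ≡ 1 (mod 257)
16^64 ≡ 1 (mod 257)
16^128 ≡ 1 (mod 257)
16^128 = 16^(128) ≡ 1 (mod 257).
Result is 1, so (16/257) = 1.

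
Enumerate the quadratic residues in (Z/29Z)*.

Square k = 1,…,14 (k and 29−k give the same square):
1²=1, 2²=4, 3²=9, 4²=16, 5²=25, 6²≡7, 7²≡20, 8²≡6, 9²≡23, 10²≡13, 11²≡5, 12²≡28, 13²≡24, 14²≡22 (mod 29).
So the quadratic residues mod 29 are {1, 4, 5, 6, 7, 9, 13, 16, 20, 22, 23, 24, 25, 28}.

1,4,5,6,7,9,13,16,20,22,23,24,25,28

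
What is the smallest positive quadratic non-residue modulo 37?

2

(2/37) = −1, so 2 is the smallest positive non-residue mod 37.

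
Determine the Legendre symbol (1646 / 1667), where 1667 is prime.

Pull out 2: since 1667 ≡ 3 (mod 8), (2/1667) = -1.
Reciprocity: 823 ≡ 3 and 1667 ≡ 3 (mod 4), so (823/1667) = −(1667/823).
Reduce top mod 823: now compute (21/823).
Reciprocity: 21 ≡ 1 and 823 ≡ 3 (mod 4), so (21/823) = +(823/21).
Reduce top mod 21: now compute (4/21).
Pull out 2^2: since 21 ≡ 5 (mod 8), (2/21) = -1, so (2/21)^2 = +1.
Reached (1/21) = 1. Collecting the sign flips along the way, the symbol is +1.

1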